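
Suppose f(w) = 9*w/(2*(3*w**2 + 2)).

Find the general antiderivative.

f matches the chain-rule pattern g'(h)*h' with inner function h(w) = 3*w**2/2 + 1; substituting u = h(w) collapses the integral.
Check: d/dw[3*log(3*w**2/2 + 1)/4] = 9*w/(6*w**2 + 4), which equals f(w).

F(w) = 3*log(3*w**2/2 + 1)/4 + C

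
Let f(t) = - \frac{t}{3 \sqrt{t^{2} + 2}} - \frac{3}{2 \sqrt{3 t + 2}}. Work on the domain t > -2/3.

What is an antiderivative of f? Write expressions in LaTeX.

The integrand splits into summands that can be handled one at a time.
Check: d/dt[- \frac{3 \sqrt{3 t + 2} + \sqrt{t^{2} + 2}}{3}] = \frac{- 2 t \sqrt{3 t + 2} - 9 \sqrt{t^{2} + 2}}{6 \sqrt{3 t + 2} \sqrt{t^{2} + 2}}, which equals f(t).

An antiderivative is F(t) = - \frac{3 \sqrt{3 t + 2} + \sqrt{t^{2} + 2}}{3}.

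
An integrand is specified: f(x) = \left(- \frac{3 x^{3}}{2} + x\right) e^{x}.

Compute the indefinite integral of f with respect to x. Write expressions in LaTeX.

F(x) = - \frac{3 x^{3} e^{x}}{2} + \frac{9 x^{2} e^{x}}{2} - 8 x e^{x} + 8 e^{x} + C

Recognize the product-rule pattern: f = u'v + uv' with u = - \frac{3 x^{3}}{2} + \frac{9 x^{2}}{2} - 8 x + 8, v = e^{x}, so integration by parts undoes it.
Check: d/dx[- \frac{3 x^{3} e^{x}}{2} + \frac{9 x^{2} e^{x}}{2} - 8 x e^{x} + 8 e^{x}] = - \frac{3 x^{3} e^{x}}{2} + x e^{x}, which equals f(x).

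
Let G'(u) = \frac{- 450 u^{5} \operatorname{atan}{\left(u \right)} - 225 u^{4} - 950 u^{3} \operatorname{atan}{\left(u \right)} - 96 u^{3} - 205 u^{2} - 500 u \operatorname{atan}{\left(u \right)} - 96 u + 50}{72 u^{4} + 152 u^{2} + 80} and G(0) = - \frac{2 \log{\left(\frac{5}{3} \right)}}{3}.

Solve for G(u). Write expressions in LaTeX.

G(u) = - \frac{25 u^{2} \operatorname{atan}{\left(u \right)}}{8} - \frac{2 \log{\left(\frac{3 u^{2}}{2} + \frac{5}{3} \right)}}{3} + \frac{5 \operatorname{atan}{\left(u \right)}}{8}

Any candidate G(u) must reproduce the stated G'(u) exactly.
A general antiderivative is \frac{5 \left(\frac{1}{2} - \frac{5 u^{2}}{2}\right) \operatorname{atan}{\left(u \right)}}{4} - \frac{2 \log{\left(\frac{3 u^{2}}{2} + \frac{5}{3} \right)}}{3} + C.
The condition gives C = - \frac{2 \log{\left(\frac{5}{3} \right)}}{3} - (- \frac{2 \log{\left(\frac{5}{3} \right)}}{3}) = 0.
So G(u) = - \frac{25 u^{2} \operatorname{atan}{\left(u \right)}}{8} - \frac{2 \log{\left(\frac{3 u^{2}}{2} + \frac{5}{3} \right)}}{3} + \frac{5 \operatorname{atan}{\left(u \right)}}{8}.
Check: d/du[- \frac{25 u^{2} \operatorname{atan}{\left(u \right)}}{8} - \frac{2 \log{\left(\frac{3 u^{2}}{2} + \frac{5}{3} \right)}}{3} + \frac{5 \operatorname{atan}{\left(u \right)}}{8}] = \frac{- 450 u^{5} \operatorname{atan}{\left(u \right)} - 225 u^{4} - 950 u^{3} \operatorname{atan}{\left(u \right)} - 96 u^{3} - 205 u^{2} - 500 u \operatorname{atan}{\left(u \right)} - 96 u + 50}{72 u^{4} + 152 u^{2} + 80} = G'(u).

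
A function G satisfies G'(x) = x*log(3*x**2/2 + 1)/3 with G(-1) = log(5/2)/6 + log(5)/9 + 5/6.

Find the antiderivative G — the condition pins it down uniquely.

G(x) = x**2*log(3*x**2/2 + 1)/6 - x**2/6 + log(3*x**2 + 2)/9 + 1

Any candidate G(x) must reproduce the stated G'(x) exactly.
A general antiderivative is x**2*log(3*x**2/2 + 1)/6 - x**2/6 + log(3*x**2 + 2)/9 + C.
The condition gives C = log(5/2)/6 + log(5)/9 + 5/6 - (-1/6 + log(5/2)/6 + log(5)/9) = 1.
So G(x) = x**2*log(3*x**2/2 + 1)/6 - x**2/6 + log(3*x**2 + 2)/9 + 1.
Check: d/dx[x**2*log(3*x**2/2 + 1)/6 - x**2/6 + log(3*x**2 + 2)/9 + 1] = x*log(3*x**2/2 + 1)/3 = G'(x).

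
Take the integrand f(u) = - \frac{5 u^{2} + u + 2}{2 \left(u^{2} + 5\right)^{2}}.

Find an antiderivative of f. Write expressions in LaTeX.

An antiderivative F(u) passes only if d/du[F] lands on f(u) exactly.
Check: d/du[\frac{23 u}{20 u^{2} + 100} - \frac{27 \sqrt{5} \operatorname{atan}{\left(\frac{\sqrt{5} u}{5} \right)}}{100} + \frac{5}{20 u^{2} + 100}] = \frac{- 5 u^{2} - u - 2}{2 u^{4} + 20 u^{2} + 50}, which equals f(u).

An antiderivative is F(u) = \frac{23 u}{20 u^{2} + 100} - \frac{27 \sqrt{5} \operatorname{atan}{\left(\frac{\sqrt{5} u}{5} \right)}}{100} + \frac{5}{20 u^{2} + 100}.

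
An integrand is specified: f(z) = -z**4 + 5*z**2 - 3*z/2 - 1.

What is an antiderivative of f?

The integrand splits into summands that can be handled one at a time.
Check: d/dz[-z**5/5 + 5*z**3/3 - 3*z**2/4 - z] = -z**4 + 5*z**2 - 3*z/2 - 1 = f(z).

An antiderivative is F(z) = -z**5/5 + 5*z**3/3 - 3*z**2/4 - z.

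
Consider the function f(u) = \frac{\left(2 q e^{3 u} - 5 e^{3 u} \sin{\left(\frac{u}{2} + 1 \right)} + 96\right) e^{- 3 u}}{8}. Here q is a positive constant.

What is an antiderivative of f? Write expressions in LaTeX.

Whatever form F(u) takes, F'(u) = f(u) is non-negotiable.
Check: d/du[\frac{\left(q u e^{3 u} + 5 e^{3 u} \cos{\left(\frac{u}{2} + 1 \right)} - 16\right) e^{- 3 u}}{4}] = \frac{\left(2 q e^{3 u} - 5 e^{3 u} \sin{\left(\frac{u}{2} + 1 \right)} + 96\right) e^{- 3 u}}{8} = f(u).

An antiderivative is F(u) = \frac{\left(q u e^{3 u} + 5 e^{3 u} \cos{\left(\frac{u}{2} + 1 \right)} - 16\right) e^{- 3 u}}{4}.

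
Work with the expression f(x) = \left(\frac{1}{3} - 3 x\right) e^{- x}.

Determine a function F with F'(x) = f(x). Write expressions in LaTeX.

An antiderivative is F(x) = \frac{\left(9 x + 8\right) e^{- x}}{3}.

f has the shape u'v + uv' for u = 3 x + \frac{8}{3} and v = e^{- x} — it is the derivative of the product u*v.
Check: d/dx[\frac{\left(9 x + 8\right) e^{- x}}{3}] = \frac{\left(1 - 9 x\right) e^{- x}}{3}, which equals f(x).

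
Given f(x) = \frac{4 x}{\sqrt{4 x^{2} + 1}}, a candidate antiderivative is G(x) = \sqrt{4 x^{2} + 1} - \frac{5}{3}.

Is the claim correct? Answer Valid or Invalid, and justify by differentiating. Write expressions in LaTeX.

d/dx[G] = \frac{4 x}{\sqrt{4 x^{2} + 1}}
This equals f(x) exactly, so the claim holds.

Valid - differentiating G returns exactly f.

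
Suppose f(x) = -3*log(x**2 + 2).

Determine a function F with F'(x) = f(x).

Differentiate the proposed F(x) back; it has to land on f(x) exactly.
Check: d/dx[3*(-x*log(x**2 + 2) + 2*x - 2*sqrt(2)*atan(sqrt(2)*x/2))] = -3*log(x**2 + 2) = f(x).

An antiderivative is F(x) = 3*(-x*log(x**2 + 2) + 2*x - 2*sqrt(2)*atan(sqrt(2)*x/2)).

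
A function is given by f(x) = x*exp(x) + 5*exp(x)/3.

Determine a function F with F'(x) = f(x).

An antiderivative is F(x) = (3*x + 2)*exp(x)/3.

f has the shape u'v + uv' for u = x + 2/3 and v = exp(x) — it is the derivative of the product u*v.
Check: d/dx[(3*x + 2)*exp(x)/3] = x*exp(x) + 5*exp(x)/3 = f(x).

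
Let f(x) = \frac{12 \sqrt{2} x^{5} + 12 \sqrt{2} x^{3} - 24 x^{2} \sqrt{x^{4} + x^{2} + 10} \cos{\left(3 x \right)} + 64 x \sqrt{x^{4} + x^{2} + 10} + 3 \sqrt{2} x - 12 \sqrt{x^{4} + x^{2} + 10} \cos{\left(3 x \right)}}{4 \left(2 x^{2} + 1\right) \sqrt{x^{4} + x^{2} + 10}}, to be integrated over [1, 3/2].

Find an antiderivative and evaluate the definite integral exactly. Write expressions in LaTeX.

An antiderivative F(x) passes only if d/dx[F] lands on f(x) exactly.
F(x) = \frac{3 \sqrt{\frac{x^{4}}{2} + \frac{x^{2}}{2} + 5}}{2} + 4 \log{\left(3 x^{2} + \frac{3}{2} \right)} - \sin{\left(3 x \right)} is an antiderivative of f.
Check: d/dx[\frac{3 \sqrt{\frac{x^{4}}{2} + \frac{x^{2}}{2} + 5}}{2} + 4 \log{\left(3 x^{2} + \frac{3}{2} \right)} - \sin{\left(3 x \right)}] = \frac{12 \sqrt{2} x^{5} + 12 \sqrt{2} x^{3} - 24 x^{2} \sqrt{x^{4} + x^{2} + 10} \cos{\left(3 x \right)} + 64 x \sqrt{x^{4} + x^{2} + 10} + 3 \sqrt{2} x - 12 \sqrt{x^{4} + x^{2} + 10} \cos{\left(3 x \right)}}{8 x^{2} \sqrt{x^{4} + x^{2} + 10} + 4 \sqrt{x^{4} + x^{2} + 10}}, which equals f(x).
F(3/2) = - \sin{\left(\frac{9}{2} \right)} + \frac{3 \sqrt{554}}{16} + 4 \log{\left(\frac{33}{4} \right)}; F(1) = - \sin{\left(3 \right)} + \frac{3 \sqrt{6}}{2} + 4 \log{\left(\frac{9}{2} \right)}.
Integral = F(3/2) - F(1) = - 4 \log{\left(\frac{9}{2} \right)} - \frac{3 \sqrt{6}}{2} + \sin{\left(3 \right)} - \sin{\left(\frac{9}{2} \right)} + \frac{3 \sqrt{554}}{16} + 4 \log{\left(\frac{33}{4} \right)}.

Antiderivative: F(x) = \frac{3 \sqrt{\frac{x^{4}}{2} + \frac{x^{2}}{2} + 5}}{2} + 4 \log{\left(3 x^{2} + \frac{3}{2} \right)} - \sin{\left(3 x \right)}; value = - 4 \log{\left(\frac{9}{2} \right)} - \frac{3 \sqrt{6}}{2} + \sin{\left(3 \right)} - \sin{\left(\frac{9}{2} \right)} + \frac{3 \sqrt{554}}{16} + 4 \log{\left(\frac{33}{4} \right)}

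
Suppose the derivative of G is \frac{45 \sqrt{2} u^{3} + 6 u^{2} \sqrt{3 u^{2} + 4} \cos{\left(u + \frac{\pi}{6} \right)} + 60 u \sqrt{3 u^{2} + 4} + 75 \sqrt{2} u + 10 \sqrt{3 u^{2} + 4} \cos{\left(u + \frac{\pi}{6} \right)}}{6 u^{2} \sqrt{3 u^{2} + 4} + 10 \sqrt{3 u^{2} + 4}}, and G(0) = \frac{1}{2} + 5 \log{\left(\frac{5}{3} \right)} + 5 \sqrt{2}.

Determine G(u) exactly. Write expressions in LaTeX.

G(u) = \frac{\sqrt{2} \left(5 \sqrt{3 u^{2} + 4} + 5 \sqrt{2} \log{\left(u^{2} + \frac{5}{3} \right)} + \sqrt{2} \sin{\left(u + \frac{\pi}{6} \right)}\right)}{2}

Whatever form G(u) takes, its d/du must return the stated G'(u).
A general antiderivative is 5 \sqrt{\frac{3 u^{2}}{2} + 2} + 5 \log{\left(u^{2} + \frac{5}{3} \right)} + \sin{\left(u + \frac{\pi}{6} \right)} + C.
The condition gives C = \frac{1}{2} + 5 \log{\left(\frac{5}{3} \right)} + 5 \sqrt{2} - (\frac{1}{2} + 5 \log{\left(\frac{5}{3} \right)} + 5 \sqrt{2}) = 0.
So G(u) = \frac{\sqrt{2} \left(5 \sqrt{3 u^{2} + 4} + 5 \sqrt{2} \log{\left(u^{2} + \frac{5}{3} \right)} + \sqrt{2} \sin{\left(u + \frac{\pi}{6} \right)}\right)}{2}.
Check: d/du[\frac{\sqrt{2} \left(5 \sqrt{3 u^{2} + 4} + 5 \sqrt{2} \log{\left(u^{2} + \frac{5}{3} \right)} + \sqrt{2} \sin{\left(u + \frac{\pi}{6} \right)}\right)}{2}] = \frac{45 \sqrt{2} u^{3} + 6 u^{2} \sqrt{3 u^{2} + 4} \cos{\left(u + \frac{\pi}{6} \right)} + 60 u \sqrt{3 u^{2} + 4} + 75 \sqrt{2} u + 10 \sqrt{3 u^{2} + 4} \cos{\left(u + \frac{\pi}{6} \right)}}{6 u^{2} \sqrt{3 u^{2} + 4} + 10 \sqrt{3 u^{2} + 4}} = G'(u).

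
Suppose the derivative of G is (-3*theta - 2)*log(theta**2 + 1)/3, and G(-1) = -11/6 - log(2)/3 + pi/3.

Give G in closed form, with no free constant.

The proposed G(theta) is checked by its d/dtheta: the result must match the given G'(theta).
A general antiderivative is theta**2/2 + 4*theta/3 + (-theta**2/2 - 2*theta/3)*log(theta**2 + 1) - log(theta**2 + 1)/2 - 4*atan(theta)/3 + C.
The condition gives C = -11/6 - log(2)/3 + pi/3 - (-5/6 - log(2)/3 + pi/3) = -1.
So G(theta) = theta**2/2 + 4*theta/3 + (-theta**2/2 - 2*theta/3)*log(theta**2 + 1) - log(theta**2 + 1)/2 - 4*atan(theta)/3 - 1.
Check: d/dtheta[theta**2/2 + 4*theta/3 + (-theta**2/2 - 2*theta/3)*log(theta**2 + 1) - log(theta**2 + 1)/2 - 4*atan(theta)/3 - 1] = -theta*log(theta**2 + 1) - 2*log(theta**2 + 1)/3, which equals G'(theta).

G(theta) = theta**2/2 + 4*theta/3 + (-theta**2/2 - 2*theta/3)*log(theta**2 + 1) - log(theta**2 + 1)/2 - 4*atan(theta)/3 - 1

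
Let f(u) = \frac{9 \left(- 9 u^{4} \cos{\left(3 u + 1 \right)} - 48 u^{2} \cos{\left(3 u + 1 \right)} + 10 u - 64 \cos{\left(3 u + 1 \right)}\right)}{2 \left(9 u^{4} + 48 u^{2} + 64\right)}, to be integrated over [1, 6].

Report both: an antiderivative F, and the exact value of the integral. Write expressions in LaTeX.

Antiderivative: F(u) = \frac{- 9 u^{2} \sin{\left(3 u + 1 \right)} - 24 \sin{\left(3 u + 1 \right)} - 15}{6 u^{2} + 16}; value = \frac{3 \sin{\left(4 \right)}}{2} - \frac{3 \sin{\left(19 \right)}}{2} + \frac{1575}{2552}

An antiderivative F(u) passes only if d/du[F] lands on f(u) exactly.
F(u) = \frac{- 9 u^{2} \sin{\left(3 u + 1 \right)} - 24 \sin{\left(3 u + 1 \right)} - 15}{6 u^{2} + 16} is an antiderivative of f.
Check: d/du[\frac{- 9 u^{2} \sin{\left(3 u + 1 \right)} - 24 \sin{\left(3 u + 1 \right)} - 15}{6 u^{2} + 16}] = \frac{- 81 u^{4} \cos{\left(3 u + 1 \right)} - 432 u^{2} \cos{\left(3 u + 1 \right)} + 90 u - 576 \cos{\left(3 u + 1 \right)}}{18 u^{4} + 96 u^{2} + 128}, which equals f(u).
F(6) = - \frac{3 \sin{\left(19 \right)}}{2} - \frac{15}{232}; F(1) = - \frac{15}{22} - \frac{3 \sin{\left(4 \right)}}{2}.
Integral = F(6) - F(1) = \frac{3 \sin{\left(4 \right)}}{2} - \frac{3 \sin{\left(19 \right)}}{2} + \frac{1575}{2552}.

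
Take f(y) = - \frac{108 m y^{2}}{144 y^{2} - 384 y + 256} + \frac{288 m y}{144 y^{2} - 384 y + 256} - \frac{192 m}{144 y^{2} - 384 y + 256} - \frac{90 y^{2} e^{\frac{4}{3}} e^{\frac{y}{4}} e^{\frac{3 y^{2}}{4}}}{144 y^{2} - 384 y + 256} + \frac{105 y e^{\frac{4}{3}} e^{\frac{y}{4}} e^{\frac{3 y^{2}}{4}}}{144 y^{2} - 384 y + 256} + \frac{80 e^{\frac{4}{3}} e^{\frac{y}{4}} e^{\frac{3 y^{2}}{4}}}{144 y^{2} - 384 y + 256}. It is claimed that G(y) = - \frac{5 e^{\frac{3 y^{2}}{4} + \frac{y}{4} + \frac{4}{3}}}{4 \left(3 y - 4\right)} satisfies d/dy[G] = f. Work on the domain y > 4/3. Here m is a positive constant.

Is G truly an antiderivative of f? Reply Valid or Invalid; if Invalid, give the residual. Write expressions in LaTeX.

Invalid: d/dy[G] - f = \frac{3 m}{4}, which is not 0.

d/dy[G] = \frac{- 90 y^{2} e^{\frac{4}{3}} e^{\frac{y}{4}} e^{\frac{3 y^{2}}{4}} + 105 y e^{\frac{4}{3}} e^{\frac{y}{4}} e^{\frac{3 y^{2}}{4}} + 80 e^{\frac{4}{3}} e^{\frac{y}{4}} e^{\frac{3 y^{2}}{4}}}{144 y^{2} - 384 y + 256}
d/dy[G] - f(y) = \frac{3 m}{4} != 0.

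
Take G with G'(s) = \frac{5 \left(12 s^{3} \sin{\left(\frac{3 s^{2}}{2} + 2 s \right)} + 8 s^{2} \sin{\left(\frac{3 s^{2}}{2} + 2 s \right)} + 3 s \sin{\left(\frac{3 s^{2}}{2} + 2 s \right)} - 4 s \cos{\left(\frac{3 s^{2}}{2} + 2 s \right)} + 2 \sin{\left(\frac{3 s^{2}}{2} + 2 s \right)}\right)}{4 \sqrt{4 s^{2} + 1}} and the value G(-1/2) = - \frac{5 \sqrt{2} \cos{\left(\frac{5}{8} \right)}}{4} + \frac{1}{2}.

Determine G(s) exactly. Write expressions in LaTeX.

G(s) = - \frac{5 \sqrt{4 s^{2} + 1} \cos{\left(\frac{3 s^{2}}{2} + 2 s \right)}}{4} + \frac{1}{2}

Recognize the product-rule pattern: G'(s) = u'v + uv' with u = - \frac{5 \sqrt{4 s^{2} + 1}}{4}, v = \cos{\left(\frac{3 s^{2}}{2} + 2 s \right)}, so integration by parts undoes it.
A general antiderivative is - \frac{5 \sqrt{4 s^{2} + 1} \cos{\left(\frac{3 s^{2}}{2} + 2 s \right)}}{4} + C.
The condition gives C = - \frac{5 \sqrt{2} \cos{\left(\frac{5}{8} \right)}}{4} + \frac{1}{2} - (- \frac{5 \sqrt{2} \cos{\left(\frac{5}{8} \right)}}{4}) = \frac{1}{2}.
So G(s) = - \frac{5 \sqrt{4 s^{2} + 1} \cos{\left(\frac{3 s^{2}}{2} + 2 s \right)}}{4} + \frac{1}{2}.
Check: d/ds[- \frac{5 \sqrt{4 s^{2} + 1} \cos{\left(\frac{3 s^{2}}{2} + 2 s \right)}}{4} + \frac{1}{2}] = \frac{60 s^{3} \sin{\left(\frac{3 s^{2}}{2} + 2 s \right)} + 40 s^{2} \sin{\left(\frac{3 s^{2}}{2} + 2 s \right)} + 15 s \sin{\left(\frac{3 s^{2}}{2} + 2 s \right)} - 20 s \cos{\left(\frac{3 s^{2}}{2} + 2 s \right)} + 10 \sin{\left(\frac{3 s^{2}}{2} + 2 s \right)}}{4 \sqrt{4 s^{2} + 1}}, which equals G'(s).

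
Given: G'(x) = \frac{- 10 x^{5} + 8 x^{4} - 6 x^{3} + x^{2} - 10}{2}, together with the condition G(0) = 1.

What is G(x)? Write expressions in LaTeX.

G(x) = - \frac{5 x^{6}}{6} + \frac{4 x^{5}}{5} - \frac{3 x^{4}}{4} + \frac{x^{3}}{6} - 5 x + 1

A first test for any G(x): its x-derivative must equal the given G'(x).
A general antiderivative is - \frac{5 x^{6}}{6} + \frac{4 x^{5}}{5} - \frac{3 x^{4}}{4} + \frac{x^{3}}{6} - 5 x + C.
The condition gives C = 1 - (0) = 1.
So G(x) = - \frac{5 x^{6}}{6} + \frac{4 x^{5}}{5} - \frac{3 x^{4}}{4} + \frac{x^{3}}{6} - 5 x + 1.
Check: d/dx[- \frac{5 x^{6}}{6} + \frac{4 x^{5}}{5} - \frac{3 x^{4}}{4} + \frac{x^{3}}{6} - 5 x + 1] = - 5 x^{5} + 4 x^{4} - 3 x^{3} + \frac{x^{2}}{2} - 5, which equals G'(x).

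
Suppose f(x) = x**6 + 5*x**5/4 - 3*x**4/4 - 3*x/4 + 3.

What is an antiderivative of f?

An antiderivative is F(x) = x**7/7 + 5*x**6/24 - 3*x**5/20 - 3*x**2/8 + 3*x.

The integrand splits into summands that can be handled one at a time.
Check: d/dx[x**7/7 + 5*x**6/24 - 3*x**5/20 - 3*x**2/8 + 3*x] = x**6 + 5*x**5/4 - 3*x**4/4 - 3*x/4 + 3 = f(x).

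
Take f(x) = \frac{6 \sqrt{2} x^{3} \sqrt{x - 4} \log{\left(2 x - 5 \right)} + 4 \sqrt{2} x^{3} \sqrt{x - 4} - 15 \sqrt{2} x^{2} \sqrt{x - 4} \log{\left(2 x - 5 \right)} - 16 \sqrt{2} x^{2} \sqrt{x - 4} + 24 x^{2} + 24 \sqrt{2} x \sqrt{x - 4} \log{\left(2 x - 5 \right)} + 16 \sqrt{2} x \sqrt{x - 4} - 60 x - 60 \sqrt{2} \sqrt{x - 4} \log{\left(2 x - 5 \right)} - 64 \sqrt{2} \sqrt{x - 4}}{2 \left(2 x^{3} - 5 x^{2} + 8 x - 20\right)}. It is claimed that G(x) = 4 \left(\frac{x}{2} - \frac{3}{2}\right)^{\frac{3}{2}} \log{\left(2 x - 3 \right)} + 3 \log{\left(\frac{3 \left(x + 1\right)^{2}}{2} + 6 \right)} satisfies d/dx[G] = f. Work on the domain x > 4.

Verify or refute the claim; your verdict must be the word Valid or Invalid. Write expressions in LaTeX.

d/dx[G] = \frac{6 \sqrt{2} x^{3} \sqrt{x - 3} \log{\left(2 x - 3 \right)} + 4 \sqrt{2} x^{3} \sqrt{x - 3} + 3 \sqrt{2} x^{2} \sqrt{x - 3} \log{\left(2 x - 3 \right)} - 4 \sqrt{2} x^{2} \sqrt{x - 3} + 24 x^{2} + 12 \sqrt{2} x \sqrt{x - 3} \log{\left(2 x - 3 \right)} - 4 \sqrt{2} x \sqrt{x - 3} - 12 x - 45 \sqrt{2} \sqrt{x - 3} \log{\left(2 x - 3 \right)} - 60 \sqrt{2} \sqrt{x - 3} - 36}{4 x^{3} + 2 x^{2} + 8 x - 30}
d/dx[G] - f(x) = \frac{- 12 \sqrt{2} x^{6} \sqrt{x - 4} \log{\left(2 x - 5 \right)} - 8 \sqrt{2} x^{6} \sqrt{x - 4} + 12 \sqrt{2} x^{6} \sqrt{x - 3} \log{\left(2 x - 3 \right)} + 8 \sqrt{2} x^{6} \sqrt{x - 3} + 24 \sqrt{2} x^{5} \sqrt{x - 4} \log{\left(2 x - 5 \right)} + 28 \sqrt{2} x^{5} \sqrt{x - 4} - 24 \sqrt{2} x^{5} \sqrt{x - 3} \log{\left(2 x - 3 \right)} - 28 \sqrt{2} x^{5} \sqrt{x - 3} - 57 \sqrt{2} x^{4} \sqrt{x - 4} \log{\left(2 x - 5 \right)} - 32 \sqrt{2} x^{4} \sqrt{x - 4} + 57 \sqrt{2} x^{4} \sqrt{x - 3} \log{\left(2 x - 3 \right)} + 44 \sqrt{2} x^{4} \sqrt{x - 3} - 48 x^{4} + 246 \sqrt{2} x^{3} \sqrt{x - 4} \log{\left(2 x - 5 \right)} + 236 \sqrt{2} x^{3} \sqrt{x - 4} - 246 \sqrt{2} x^{3} \sqrt{x - 3} \log{\left(2 x - 3 \right)} - 212 \sqrt{2} x^{3} \sqrt{x - 3} + 144 x^{3} - 261 \sqrt{2} x^{2} \sqrt{x - 4} \log{\left(2 x - 5 \right)} - 240 \sqrt{2} x^{2} \sqrt{x - 4} + 261 \sqrt{2} x^{2} \sqrt{x - 3} \log{\left(2 x - 3 \right)} + 348 \sqrt{2} x^{2} \sqrt{x - 3} + 204 x^{2} + 600 \sqrt{2} x \sqrt{x - 4} \log{\left(2 x - 5 \right)} + 496 \sqrt{2} x \sqrt{x - 4} - 600 \sqrt{2} x \sqrt{x - 3} \log{\left(2 x - 3 \right)} - 400 \sqrt{2} x \sqrt{x - 3} - 948 x - 900 \sqrt{2} \sqrt{x - 4} \log{\left(2 x - 5 \right)} - 960 \sqrt{2} \sqrt{x - 4} + 900 \sqrt{2} \sqrt{x - 3} \log{\left(2 x - 3 \right)} + 1200 \sqrt{2} \sqrt{x - 3} + 720}{8 x^{6} - 16 x^{5} + 38 x^{4} - 164 x^{3} + 174 x^{2} - 400 x + 600} != 0.

Invalid: d/dx[G] - f = \frac{- 12 \sqrt{2} x^{6} \sqrt{x - 4} \log{\left(2 x - 5 \right)} - 8 \sqrt{2} x^{6} \sqrt{x - 4} + 12 \sqrt{2} x^{6} \sqrt{x - 3} \log{\left(2 x - 3 \right)} + 8 \sqrt{2} x^{6} \sqrt{x - 3} + 24 \sqrt{2} x^{5} \sqrt{x - 4} \log{\left(2 x - 5 \right)} + 28 \sqrt{2} x^{5} \sqrt{x - 4} - 24 \sqrt{2} x^{5} \sqrt{x - 3} \log{\left(2 x - 3 \right)} - 28 \sqrt{2} x^{5} \sqrt{x - 3} - 57 \sqrt{2} x^{4} \sqrt{x - 4} \log{\left(2 x - 5 \right)} - 32 \sqrt{2} x^{4} \sqrt{x - 4} + 57 \sqrt{2} x^{4} \sqrt{x - 3} \log{\left(2 x - 3 \right)} + 44 \sqrt{2} x^{4} \sqrt{x - 3} - 48 x^{4} + 246 \sqrt{2} x^{3} \sqrt{x - 4} \log{\left(2 x - 5 \right)} + 236 \sqrt{2} x^{3} \sqrt{x - 4} - 246 \sqrt{2} x^{3} \sqrt{x - 3} \log{\left(2 x - 3 \right)} - 212 \sqrt{2} x^{3} \sqrt{x - 3} + 144 x^{3} - 261 \sqrt{2} x^{2} \sqrt{x - 4} \log{\left(2 x - 5 \right)} - 240 \sqrt{2} x^{2} \sqrt{x - 4} + 261 \sqrt{2} x^{2} \sqrt{x - 3} \log{\left(2 x - 3 \right)} + 348 \sqrt{2} x^{2} \sqrt{x - 3} + 204 x^{2} + 600 \sqrt{2} x \sqrt{x - 4} \log{\left(2 x - 5 \right)} + 496 \sqrt{2} x \sqrt{x - 4} - 600 \sqrt{2} x \sqrt{x - 3} \log{\left(2 x - 3 \right)} - 400 \sqrt{2} x \sqrt{x - 3} - 948 x - 900 \sqrt{2} \sqrt{x - 4} \log{\left(2 x - 5 \right)} - 960 \sqrt{2} \sqrt{x - 4} + 900 \sqrt{2} \sqrt{x - 3} \log{\left(2 x - 3 \right)} + 1200 \sqrt{2} \sqrt{x - 3} + 720}{8 x^{6} - 16 x^{5} + 38 x^{4} - 164 x^{3} + 174 x^{2} - 400 x + 600}, which is not 0.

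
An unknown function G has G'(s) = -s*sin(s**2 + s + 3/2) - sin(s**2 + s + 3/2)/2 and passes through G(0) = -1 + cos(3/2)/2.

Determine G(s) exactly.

G(s) = cos(s**2 + s + 3/2)/2 - 1

G'(s) matches the chain-rule pattern g'(h)*h' with inner function h(s) = s**2 + s + 3/2; substituting u = h(s) collapses the integral.
A general antiderivative is cos(s**2 + s + 3/2)/2 + C.
The condition gives C = -1 + cos(3/2)/2 - (cos(3/2)/2) = -1.
So G(s) = cos(s**2 + s + 3/2)/2 - 1.
Check: d/ds[cos(s**2 + s + 3/2)/2 - 1] = -s*sin(s**2 + s + 3/2) - sin(s**2 + s + 3/2)/2 = G'(s).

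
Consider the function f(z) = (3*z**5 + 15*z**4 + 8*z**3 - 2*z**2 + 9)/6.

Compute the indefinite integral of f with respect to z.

Whatever form F(z) takes, F'(z) = f(z) is non-negotiable.
Check: d/dz[z**6/12 + z**5/2 + z**4/3 - z**3/9 + 3*z/2] = z**5/2 + 5*z**4/2 + 4*z**3/3 - z**2/3 + 3/2, which equals f(z).

F(z) = z**6/12 + z**5/2 + z**4/3 - z**3/9 + 3*z/2 + C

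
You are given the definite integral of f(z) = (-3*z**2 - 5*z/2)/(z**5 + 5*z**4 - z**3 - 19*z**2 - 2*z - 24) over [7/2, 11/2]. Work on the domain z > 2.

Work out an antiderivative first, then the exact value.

Factor the denominator (2*(z - 2)*(z + 3)*(z + 4)*(z**2 + 1)) and decompose: f = (163*z - 159)/(1700*(z**2 + 1)) - 19/(51*(z + 4)) + 39/(100*(z + 3)) - 17/(150*(z - 2)); each piece integrates to a log, atan, or power term.
F(z) = -17*log(z - 2)/150 + 39*log(z + 3)/100 - 19*log(z + 4)/51 + 163*log(z**2 + 1)/3400 - 159*atan(z)/1700 is an antiderivative of f.
Check: d/dz[-17*log(z - 2)/150 + 39*log(z + 3)/100 - 19*log(z + 4)/51 + 163*log(z**2 + 1)/3400 - 159*atan(z)/1700] = (-6*z**2 - 5*z)/(2*z**5 + 10*z**4 - 2*z**3 - 38*z**2 - 4*z - 48), which equals f(z).
F(11/2) = -19*log(19/2)/51 - 17*log(7/2)/150 - 159*atan(11/2)/1700 + 163*log(125/4)/3400 + 39*log(17/2)/100; F(7/2) = -19*log(15/2)/51 - 159*atan(7/2)/1700 - 17*log(3/2)/150 + 163*log(53/4)/3400 + 39*log(13/2)/100.
Integral = F(11/2) - F(7/2) = -19*log(19/2)/51 - 39*log(13/2)/100 - 17*log(7/2)/150 - 159*atan(11/2)/1700 - 163*log(53/4)/3400 + 17*log(3/2)/150 + 159*atan(7/2)/1700 + 163*log(125/4)/3400 + 19*log(15/2)/51 + 39*log(17/2)/100.

Antiderivative: F(z) = -17*log(z - 2)/150 + 39*log(z + 3)/100 - 19*log(z + 4)/51 + 163*log(z**2 + 1)/3400 - 159*atan(z)/1700; value = -19*log(19/2)/51 - 39*log(13/2)/100 - 17*log(7/2)/150 - 159*atan(11/2)/1700 - 163*log(53/4)/3400 + 17*log(3/2)/150 + 159*atan(7/2)/1700 + 163*log(125/4)/3400 + 19*log(15/2)/51 + 39*log(17/2)/100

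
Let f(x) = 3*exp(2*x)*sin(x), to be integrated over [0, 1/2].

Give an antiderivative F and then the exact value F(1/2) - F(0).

Antiderivative: F(x) = 3*(2*sin(x) - cos(x))*exp(2*x)/5; value = -3*exp(1)*cos(1/2)/5 + 3/5 + 6*exp(1)*sin(1/2)/5

An antiderivative F(x) passes only if d/dx[F] lands on f(x) exactly.
F(x) = 3*(2*sin(x) - cos(x))*exp(2*x)/5 is an antiderivative of f.
Check: d/dx[3*(2*sin(x) - cos(x))*exp(2*x)/5] = 3*exp(2*x)*sin(x) = f(x).
F(1/2) = -3*exp(1)*cos(1/2)/5 + 6*exp(1)*sin(1/2)/5; F(0) = -3/5.
Integral = F(1/2) - F(0) = -3*exp(1)*cos(1/2)/5 + 3/5 + 6*exp(1)*sin(1/2)/5.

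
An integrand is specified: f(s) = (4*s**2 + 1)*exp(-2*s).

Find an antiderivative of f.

Recognize the product-rule pattern: f = u'v + uv' with u = -2*s**2 - 2*s - 3/2, v = exp(-2*s), so integration by parts undoes it.
Check: d/ds[(-4*s**2 - 4*s - 3)*exp(-2*s)/2] = (4*s**2 + 1)*exp(-2*s) = f(s).

An antiderivative is F(s) = (-4*s**2 - 4*s - 3)*exp(-2*s)/2.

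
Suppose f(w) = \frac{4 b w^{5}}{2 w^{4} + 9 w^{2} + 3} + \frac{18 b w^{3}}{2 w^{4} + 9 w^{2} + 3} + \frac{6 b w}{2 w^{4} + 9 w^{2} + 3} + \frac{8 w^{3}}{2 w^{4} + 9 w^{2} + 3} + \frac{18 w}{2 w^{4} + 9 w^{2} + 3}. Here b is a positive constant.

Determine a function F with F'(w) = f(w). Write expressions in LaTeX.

An antiderivative is F(w) = b w^{2} + \log{\left(\frac{2 w^{4}}{3} + 3 w^{2} + 1 \right)}.

Integrate term by term and add the pieces.
Check: d/dw[b w^{2} + \log{\left(\frac{2 w^{4}}{3} + 3 w^{2} + 1 \right)}] = \frac{4 b w^{5} + 18 b w^{3} + 6 b w + 8 w^{3} + 18 w}{2 w^{4} + 9 w^{2} + 3}, which equals f(w).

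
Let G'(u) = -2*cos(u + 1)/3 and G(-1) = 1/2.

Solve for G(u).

G(u) = 1/2 - 2*sin(u + 1)/3

For G(u) to be correct, d/du[G] must agree with the stated G'(u) identically.
A general antiderivative is -2*sin(u + 1)/3 + C.
The condition gives C = 1/2 - (0) = 1/2.
So G(u) = 1/2 - 2*sin(u + 1)/3.
Check: d/du[1/2 - 2*sin(u + 1)/3] = -2*cos(u + 1)/3 = G'(u).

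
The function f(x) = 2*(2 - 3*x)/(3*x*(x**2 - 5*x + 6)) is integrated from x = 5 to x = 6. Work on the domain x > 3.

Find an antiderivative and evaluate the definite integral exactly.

Factor the denominator (3*x*(x - 3)*(x - 2)) and decompose: f = 4/(3*(x - 2)) - 14/(9*(x - 3)) + 2/(9*x); each piece integrates to a log, atan, or power term.
F(x) = 2*log(x)/9 - 14*log(x - 3)/9 + 4*log(x - 2)/3 is an antiderivative of f.
Check: d/dx[2*log(x)/9 - 14*log(x - 3)/9 + 4*log(x - 2)/3] = (4 - 6*x)/(3*x**3 - 15*x**2 + 18*x), which equals f(x).
F(6) = -14*log(3)/9 + 2*log(6)/9 + 4*log(4)/3; F(5) = -14*log(2)/9 + 2*log(5)/9 + 4*log(3)/3.
Integral = F(6) - F(5) = -26*log(3)/9 - 2*log(5)/9 + 2*log(6)/9 + 14*log(2)/9 + 4*log(4)/3.

Antiderivative: F(x) = 2*log(x)/9 - 14*log(x - 3)/9 + 4*log(x - 2)/3; value = -26*log(3)/9 - 2*log(5)/9 + 2*log(6)/9 + 14*log(2)/9 + 4*log(4)/3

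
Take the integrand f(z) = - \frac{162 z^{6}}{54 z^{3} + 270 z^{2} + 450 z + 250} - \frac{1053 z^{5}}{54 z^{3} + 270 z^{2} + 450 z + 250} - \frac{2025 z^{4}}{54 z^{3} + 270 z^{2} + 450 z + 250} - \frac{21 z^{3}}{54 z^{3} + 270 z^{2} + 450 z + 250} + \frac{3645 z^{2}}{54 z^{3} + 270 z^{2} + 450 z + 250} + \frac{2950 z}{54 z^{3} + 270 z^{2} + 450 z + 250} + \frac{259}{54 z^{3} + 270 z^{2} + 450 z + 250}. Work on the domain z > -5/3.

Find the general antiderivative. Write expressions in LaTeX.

Integrate term by term and add the pieces.
Check: d/dz[\frac{- 3 z^{4} \left(3 z + 5\right)^{2} - 6 z^{3} \left(3 z + 5\right)^{2} + 20 z^{2} \left(3 z + 5\right)^{2} + 4 z \left(3 z + 5\right)^{2} + 3 \left(3 z + 5\right)^{2} - 3}{4 \left(3 z + 5\right)^{2}}] = \frac{- 162 z^{6} - 1053 z^{5} - 2025 z^{4} - 21 z^{3} + 3645 z^{2} + 2950 z + 259}{54 z^{3} + 270 z^{2} + 450 z + 250}, which equals f(z).

F(z) = \frac{- 3 z^{4} \left(3 z + 5\right)^{2} - 6 z^{3} \left(3 z + 5\right)^{2} + 20 z^{2} \left(3 z + 5\right)^{2} + 4 z \left(3 z + 5\right)^{2} + 3 \left(3 z + 5\right)^{2} - 3}{4 \left(3 z + 5\right)^{2}} + C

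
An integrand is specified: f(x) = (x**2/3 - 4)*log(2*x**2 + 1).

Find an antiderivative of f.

An antiderivative is F(x) = (6*x**3*log(2*x**2 + 1) - 4*x**3 - 216*x*log(2*x**2 + 1) + 438*x - 219*sqrt(2)*atan(sqrt(2)*x))/54.

Whatever form F(x) takes, F'(x) = f(x) is non-negotiable.
Check: d/dx[(6*x**3*log(2*x**2 + 1) - 4*x**3 - 216*x*log(2*x**2 + 1) + 438*x - 219*sqrt(2)*atan(sqrt(2)*x))/54] = x**2*log(2*x**2 + 1)/3 - 4*log(2*x**2 + 1), which equals f(x).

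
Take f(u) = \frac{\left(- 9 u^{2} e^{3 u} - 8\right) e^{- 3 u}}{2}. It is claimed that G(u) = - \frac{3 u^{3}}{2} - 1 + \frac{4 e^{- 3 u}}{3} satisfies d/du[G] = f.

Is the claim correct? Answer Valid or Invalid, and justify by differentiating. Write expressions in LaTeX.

d/du[G] = \frac{\left(- 9 u^{2} e^{3 u} - 8\right) e^{- 3 u}}{2}
This equals f(u) exactly, so the claim holds.

Valid. The derivative of G reproduces f.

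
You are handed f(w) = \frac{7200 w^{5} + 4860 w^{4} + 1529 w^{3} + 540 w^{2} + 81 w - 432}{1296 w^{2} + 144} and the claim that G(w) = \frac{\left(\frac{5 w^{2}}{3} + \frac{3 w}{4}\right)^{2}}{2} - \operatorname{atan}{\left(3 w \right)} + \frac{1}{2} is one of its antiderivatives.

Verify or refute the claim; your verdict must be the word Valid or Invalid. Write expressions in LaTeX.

d/dw[G] = \frac{7200 w^{5} + 4860 w^{4} + 1529 w^{3} + 540 w^{2} + 81 w - 432}{1296 w^{2} + 144}
This equals f(w) exactly, so the claim holds.

Valid - the claim checks out under differentiation.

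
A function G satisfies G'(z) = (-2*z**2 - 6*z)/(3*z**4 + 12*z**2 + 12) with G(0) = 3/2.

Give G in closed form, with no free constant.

G(z) = (6*z**2 + 2*z - sqrt(2)*(z**2 + 2)*atan(sqrt(2)*z/2) + 18)/(6*(z**2 + 2))

Since d/dz undoes antidifferentiation here, G(z) must give back the stated G'(z).
A general antiderivative is -(-z - 3)/(3*z**2 + 6) - sqrt(2)*atan(sqrt(2)*z/2)/6 + C.
The condition gives C = 3/2 - (1/2) = 1.
So G(z) = (6*z**2 + 2*z - sqrt(2)*(z**2 + 2)*atan(sqrt(2)*z/2) + 18)/(6*(z**2 + 2)).
Check: d/dz[(6*z**2 + 2*z - sqrt(2)*(z**2 + 2)*atan(sqrt(2)*z/2) + 18)/(6*(z**2 + 2))] = (-2*z**2 - 6*z)/(3*z**4 + 12*z**2 + 12) = G'(z).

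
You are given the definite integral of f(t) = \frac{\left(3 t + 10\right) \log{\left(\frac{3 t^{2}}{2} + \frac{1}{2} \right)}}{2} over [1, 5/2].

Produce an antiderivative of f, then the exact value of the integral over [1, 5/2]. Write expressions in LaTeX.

A first test for any F(t): its t-derivative must equal f(t) identically.
F(t) = \frac{3 t^{2} \log{\left(3 t^{2} + 1 \right)}}{4} - \frac{3 t^{2}}{4} - \frac{3 t^{2} \log{\left(2 \right)}}{4} + 5 t \log{\left(3 t^{2} + 1 \right)} - 10 t - 5 t \log{\left(2 \right)} + \frac{\log{\left(t^{2} + \frac{1}{3} \right)}}{4} + \frac{10 \sqrt{3} \operatorname{atan}{\left(\sqrt{3} t \right)}}{3} is an antiderivative of f.
Check: d/dt[\frac{3 t^{2} \log{\left(3 t^{2} + 1 \right)}}{4} - \frac{3 t^{2}}{4} - \frac{3 t^{2} \log{\left(2 \right)}}{4} + 5 t \log{\left(3 t^{2} + 1 \right)} - 10 t - 5 t \log{\left(2 \right)} + \frac{\log{\left(t^{2} + \frac{1}{3} \right)}}{4} + \frac{10 \sqrt{3} \operatorname{atan}{\left(\sqrt{3} t \right)}}{3}] = \frac{3 t \log{\left(3 t^{2} + 1 \right)}}{2} - \frac{3 t \log{\left(2 \right)}}{2} + 5 \log{\left(3 t^{2} + 1 \right)} - 5 \log{\left(2 \right)}, which equals f(t).
F(5/2) = - \frac{475}{16} - \frac{275 \log{\left(2 \right)}}{16} + \frac{\log{\left(\frac{79}{12} \right)}}{4} + \frac{10 \sqrt{3} \operatorname{atan}{\left(\frac{5 \sqrt{3}}{2} \right)}}{3} + \frac{275 \log{\left(\frac{79}{4} \right)}}{16}; F(1) = - \frac{43}{4} - \frac{23 \log{\left(2 \right)}}{4} + \frac{\log{\left(\frac{4}{3} \right)}}{4} + \frac{10 \sqrt{3} \pi}{9} + \frac{23 \log{\left(4 \right)}}{4}.
Integral = F(5/2) - F(1) = - \frac{303}{16} - \frac{10 \sqrt{3} \pi}{9} - \frac{23 \log{\left(2 \right)}}{4} - \frac{\log{\left(\frac{4}{3} \right)}}{4} + \frac{\log{\left(\frac{79}{12} \right)}}{4} + \frac{10 \sqrt{3} \operatorname{atan}{\left(\frac{5 \sqrt{3}}{2} \right)}}{3} + \frac{275 \log{\left(\frac{79}{8} \right)}}{16}.

Antiderivative: F(t) = \frac{3 t^{2} \log{\left(3 t^{2} + 1 \right)}}{4} - \frac{3 t^{2}}{4} - \frac{3 t^{2} \log{\left(2 \right)}}{4} + 5 t \log{\left(3 t^{2} + 1 \right)} - 10 t - 5 t \log{\left(2 \right)} + \frac{\log{\left(t^{2} + \frac{1}{3} \right)}}{4} + \frac{10 \sqrt{3} \operatorname{atan}{\left(\sqrt{3} t \right)}}{3}; value = - \frac{303}{16} - \frac{10 \sqrt{3} \pi}{9} - \frac{23 \log{\left(2 \right)}}{4} - \frac{\log{\left(\frac{4}{3} \right)}}{4} + \frac{\log{\left(\frac{79}{12} \right)}}{4} + \frac{10 \sqrt{3} \operatorname{atan}{\left(\frac{5 \sqrt{3}}{2} \right)}}{3} + \frac{275 \log{\left(\frac{79}{8} \right)}}{16}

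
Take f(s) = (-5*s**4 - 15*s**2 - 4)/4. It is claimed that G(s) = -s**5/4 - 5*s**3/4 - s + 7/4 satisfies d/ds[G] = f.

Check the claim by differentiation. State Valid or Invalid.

d/ds[G] = -5*s**4/4 - 15*s**2/4 - 1
This equals f(s) exactly, so the claim holds.

Valid: G'(s) = f(s).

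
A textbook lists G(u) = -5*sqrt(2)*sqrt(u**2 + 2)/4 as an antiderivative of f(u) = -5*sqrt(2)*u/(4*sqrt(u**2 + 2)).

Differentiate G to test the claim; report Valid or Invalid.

d/du[G] = -5*sqrt(2)*u/(4*sqrt(u**2 + 2))
This equals f(u) exactly, so the claim holds.

Valid - the claim checks out under differentiation.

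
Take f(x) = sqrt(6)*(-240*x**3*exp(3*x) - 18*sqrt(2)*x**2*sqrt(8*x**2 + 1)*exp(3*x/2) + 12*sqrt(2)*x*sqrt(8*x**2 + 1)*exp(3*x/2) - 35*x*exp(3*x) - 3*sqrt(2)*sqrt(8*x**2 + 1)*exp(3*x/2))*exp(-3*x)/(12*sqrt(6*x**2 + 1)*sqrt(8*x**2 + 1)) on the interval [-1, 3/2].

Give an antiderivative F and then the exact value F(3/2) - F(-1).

Antiderivative: F(x) = -5*sqrt(2*x**2 + 1/3)*sqrt(4*x**2 + 1/2)/4 + sqrt(2*x**2 + 1/3)*exp(-3*x/2); value = -5*sqrt(1653)/24 - sqrt(21)*exp(3/2)/3 + sqrt(174)*exp(-9/4)/6 + 5*sqrt(42)/8

Recognize the product-rule pattern: f = u'v + uv' with u = -sqrt(2*x**2 + 1/3), v = 5*sqrt(4*x**2 + 1/2)/4 - exp(-3*x/2), so integration by parts undoes it.
F(x) = -5*sqrt(2*x**2 + 1/3)*sqrt(4*x**2 + 1/2)/4 + sqrt(2*x**2 + 1/3)*exp(-3*x/2) is an antiderivative of f.
Check: d/dx[-5*sqrt(2*x**2 + 1/3)*sqrt(4*x**2 + 1/2)/4 + sqrt(2*x**2 + 1/3)*exp(-3*x/2)] = (-240*sqrt(3)*x**3*sqrt(6*x**2 + 1)*exp(3*x) - 18*sqrt(6)*x**2*sqrt(6*x**2 + 1)*sqrt(8*x**2 + 1)*exp(3*x/2) + 12*sqrt(6)*x*sqrt(6*x**2 + 1)*sqrt(8*x**2 + 1)*exp(3*x/2) - 35*sqrt(3)*x*sqrt(6*x**2 + 1)*exp(3*x) - 3*sqrt(6)*sqrt(6*x**2 + 1)*sqrt(8*x**2 + 1)*exp(3*x/2))/(36*sqrt(2)*x**2*sqrt(8*x**2 + 1)*exp(3*x) + 6*sqrt(2)*sqrt(8*x**2 + 1)*exp(3*x)), which equals f(x).
F(3/2) = -5*sqrt(1653)/24 + sqrt(174)*exp(-9/4)/6; F(-1) = -5*sqrt(42)/8 + sqrt(21)*exp(3/2)/3.
Integral = F(3/2) - F(-1) = -5*sqrt(1653)/24 - sqrt(21)*exp(3/2)/3 + sqrt(174)*exp(-9/4)/6 + 5*sqrt(42)/8.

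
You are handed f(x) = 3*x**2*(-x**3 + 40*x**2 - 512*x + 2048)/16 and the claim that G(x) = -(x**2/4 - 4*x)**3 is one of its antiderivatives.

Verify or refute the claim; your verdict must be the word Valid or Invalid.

d/dx[G] = -3*x**5/32 + 15*x**4/4 - 48*x**3 + 192*x**2
d/dx[G] - f(x) = 3*x**5/32 - 15*x**4/4 + 48*x**3 - 192*x**2 != 0.

Invalid: d/dx[G] - f = 3*x**5/32 - 15*x**4/4 + 48*x**3 - 192*x**2, which is not 0.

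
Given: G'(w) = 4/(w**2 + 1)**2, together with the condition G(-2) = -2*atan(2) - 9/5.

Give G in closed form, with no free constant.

A candidate passes only if d/dw[G] lands on the given G'(w) exactly.
A general antiderivative is 4*w/(2*w**2 + 2) + 2*atan(w) + C.
The condition gives C = -2*atan(2) - 9/5 - (-2*atan(2) - 4/5) = -1.
So G(w) = (2*w**2*atan(w) - w**2 + 2*w + 2*atan(w) - 1)/(w**2 + 1).
Check: d/dw[(2*w**2*atan(w) - w**2 + 2*w + 2*atan(w) - 1)/(w**2 + 1)] = 4/(w**4 + 2*w**2 + 1), which equals G'(w).

G(w) = (2*w**2*atan(w) - w**2 + 2*w + 2*atan(w) - 1)/(w**2 + 1)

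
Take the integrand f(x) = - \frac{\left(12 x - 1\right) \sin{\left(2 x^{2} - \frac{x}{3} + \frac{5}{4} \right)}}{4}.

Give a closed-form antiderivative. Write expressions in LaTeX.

f matches the chain-rule pattern g'(h)*h' with inner function h(x) = 2 x^{2} - \frac{x}{3} + \frac{5}{4}; substituting u = h(x) collapses the integral.
Check: d/dx[\frac{3 \cos{\left(2 x^{2} - \frac{x}{3} + \frac{5}{4} \right)}}{4}] = - 3 x \sin{\left(2 x^{2} - \frac{x}{3} + \frac{5}{4} \right)} + \frac{\sin{\left(2 x^{2} - \frac{x}{3} + \frac{5}{4} \right)}}{4}, which equals f(x).

An antiderivative is F(x) = \frac{3 \cos{\left(2 x^{2} - \frac{x}{3} + \frac{5}{4} \right)}}{4}.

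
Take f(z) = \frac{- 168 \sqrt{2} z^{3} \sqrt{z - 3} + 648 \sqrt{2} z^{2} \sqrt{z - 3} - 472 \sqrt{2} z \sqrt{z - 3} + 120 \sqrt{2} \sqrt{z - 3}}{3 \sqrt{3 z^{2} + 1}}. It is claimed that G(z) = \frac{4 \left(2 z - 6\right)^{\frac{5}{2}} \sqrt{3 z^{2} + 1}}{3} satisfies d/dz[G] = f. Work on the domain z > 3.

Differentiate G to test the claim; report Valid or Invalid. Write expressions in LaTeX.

d/dz[G] = \frac{168 \sqrt{2} z^{3} \sqrt{z - 3} - 648 \sqrt{2} z^{2} \sqrt{z - 3} + 472 \sqrt{2} z \sqrt{z - 3} - 120 \sqrt{2} \sqrt{z - 3}}{3 \sqrt{3 z^{2} + 1}}
d/dz[G] - f(z) = \frac{336 \sqrt{2} z^{3} \sqrt{z - 3} - 1296 \sqrt{2} z^{2} \sqrt{z - 3} + 944 \sqrt{2} z \sqrt{z - 3} - 240 \sqrt{2} \sqrt{z - 3}}{3 \sqrt{3 z^{2} + 1}} != 0.

Invalid: d/dz[G] - f = \frac{336 \sqrt{2} z^{3} \sqrt{z - 3} - 1296 \sqrt{2} z^{2} \sqrt{z - 3} + 944 \sqrt{2} z \sqrt{z - 3} - 240 \sqrt{2} \sqrt{z - 3}}{3 \sqrt{3 z^{2} + 1}}, which is not 0.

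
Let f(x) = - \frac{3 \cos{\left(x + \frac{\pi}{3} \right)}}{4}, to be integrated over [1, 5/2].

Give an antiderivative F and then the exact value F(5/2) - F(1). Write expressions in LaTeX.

Antiderivative: F(x) = - \frac{3 \sin{\left(x + \frac{\pi}{3} \right)}}{4}; value = - \frac{3 \sin{\left(\frac{\pi}{3} + \frac{5}{2} \right)}}{4} + \frac{3 \sin{\left(1 + \frac{\pi}{3} \right)}}{4}

Whatever form F(x) takes, F'(x) = f(x) is non-negotiable.
F(x) = - \frac{3 \sin{\left(x + \frac{\pi}{3} \right)}}{4} is an antiderivative of f.
Check: d/dx[- \frac{3 \sin{\left(x + \frac{\pi}{3} \right)}}{4}] = - \frac{3 \cos{\left(x + \frac{\pi}{3} \right)}}{4} = f(x).
F(5/2) = - \frac{3 \sin{\left(\frac{\pi}{3} + \frac{5}{2} \right)}}{4}; F(1) = - \frac{3 \sin{\left(1 + \frac{\pi}{3} \right)}}{4}.
Integral = F(5/2) - F(1) = - \frac{3 \sin{\left(\frac{\pi}{3} + \frac{5}{2} \right)}}{4} + \frac{3 \sin{\left(1 + \frac{\pi}{3} \right)}}{4}.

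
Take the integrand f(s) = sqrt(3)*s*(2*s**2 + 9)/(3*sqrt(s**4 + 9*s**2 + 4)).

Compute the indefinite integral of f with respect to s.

F(s) = sqrt(s**4/3 + 3*s**2 + 4/3) + C

f matches the chain-rule pattern g'(h)*h' with inner function h(s) = s**4/3 + 3*s**2 + 4/3; substituting u = h(s) collapses the integral.
Check: d/ds[sqrt(s**4/3 + 3*s**2 + 4/3)] = (2*sqrt(3)*s**3 + 9*sqrt(3)*s)/(3*sqrt(s**4 + 9*s**2 + 4)), which equals f(s).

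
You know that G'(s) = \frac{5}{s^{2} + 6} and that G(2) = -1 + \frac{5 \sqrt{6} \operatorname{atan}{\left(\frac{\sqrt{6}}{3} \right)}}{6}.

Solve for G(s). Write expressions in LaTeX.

Whatever form G(s) takes, its d/ds must return the stated G'(s).
A general antiderivative is \frac{5 \sqrt{6} \operatorname{atan}{\left(\frac{\sqrt{6} s}{6} \right)}}{6} + C.
The condition gives C = -1 + \frac{5 \sqrt{6} \operatorname{atan}{\left(\frac{\sqrt{6}}{3} \right)}}{6} - (\frac{5 \sqrt{6} \operatorname{atan}{\left(\frac{\sqrt{6}}{3} \right)}}{6}) = -1.
So G(s) = \frac{5 \sqrt{6} \operatorname{atan}{\left(\frac{\sqrt{6} s}{6} \right)} - 6}{6}.
Check: d/ds[\frac{5 \sqrt{6} \operatorname{atan}{\left(\frac{\sqrt{6} s}{6} \right)} - 6}{6}] = \frac{5}{s^{2} + 6} = G'(s).

G(s) = \frac{5 \sqrt{6} \operatorname{atan}{\left(\frac{\sqrt{6} s}{6} \right)} - 6}{6}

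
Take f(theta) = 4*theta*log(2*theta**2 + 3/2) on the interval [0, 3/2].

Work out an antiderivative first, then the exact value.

An antiderivative F(theta) passes only if d/dtheta[F] lands on f(theta) exactly.
F(theta) = 2*theta**2*log(2*theta**2 + 3/2) - 2*theta**2 + 3*log(4*theta**2 + 3)/2 is an antiderivative of f.
Check: d/dtheta[2*theta**2*log(2*theta**2 + 3/2) - 2*theta**2 + 3*log(4*theta**2 + 3)/2] = 4*theta*log(2*theta**2 + 3/2) = f(theta).
F(3/2) = -9/2 + 3*log(12)/2 + 9*log(6)/2; F(0) = 3*log(3)/2.
Integral = F(3/2) - F(0) = -9/2 - 3*log(3)/2 + 3*log(12)/2 + 9*log(6)/2.

Antiderivative: F(theta) = 2*theta**2*log(2*theta**2 + 3/2) - 2*theta**2 + 3*log(4*theta**2 + 3)/2; value = -9/2 - 3*log(3)/2 + 3*log(12)/2 + 9*log(6)/2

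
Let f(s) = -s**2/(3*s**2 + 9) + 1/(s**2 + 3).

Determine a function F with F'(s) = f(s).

The integrand splits into summands that can be handled one at a time.
Check: d/ds[-s/3 + 2*sqrt(3)*atan(sqrt(3)*s/3)/3] = (3 - s**2)/(3*s**2 + 9), which equals f(s).

An antiderivative is F(s) = -s/3 + 2*sqrt(3)*atan(sqrt(3)*s/3)/3.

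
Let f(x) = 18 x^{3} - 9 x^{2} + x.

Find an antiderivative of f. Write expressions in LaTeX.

f matches the chain-rule pattern g'(h)*h' with inner function h(x) = - 3 x^{2} + x; substituting u = h(x) collapses the integral.
Check: d/dx[\frac{x^{2} \left(1 - 3 x\right)^{2}}{2}] = 18 x^{3} - 9 x^{2} + x = f(x).

An antiderivative is F(x) = \frac{x^{2} \left(1 - 3 x\right)^{2}}{2}.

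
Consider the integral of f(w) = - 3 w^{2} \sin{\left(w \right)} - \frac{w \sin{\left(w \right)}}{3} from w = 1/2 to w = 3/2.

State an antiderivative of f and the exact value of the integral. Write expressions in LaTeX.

Antiderivative: F(w) = \frac{9 w^{2} \cos{\left(w \right)} - 18 w \sin{\left(w \right)} + w \cos{\left(w \right)} - \sin{\left(w \right)} - 18 \cos{\left(w \right)}}{3}; value = - \frac{28 \sin{\left(\frac{3}{2} \right)}}{3} + \frac{5 \cos{\left(\frac{3}{2} \right)}}{4} + \frac{10 \sin{\left(\frac{1}{2} \right)}}{3} + \frac{61 \cos{\left(\frac{1}{2} \right)}}{12}

Integrate term by term and add the pieces.
F(w) = \frac{9 w^{2} \cos{\left(w \right)} - 18 w \sin{\left(w \right)} + w \cos{\left(w \right)} - \sin{\left(w \right)} - 18 \cos{\left(w \right)}}{3} is an antiderivative of f.
Check: d/dw[\frac{9 w^{2} \cos{\left(w \right)} - 18 w \sin{\left(w \right)} + w \cos{\left(w \right)} - \sin{\left(w \right)} - 18 \cos{\left(w \right)}}{3}] = - 3 w^{2} \sin{\left(w \right)} - \frac{w \sin{\left(w \right)}}{3} = f(w).
F(3/2) = - \frac{28 \sin{\left(\frac{3}{2} \right)}}{3} + \frac{5 \cos{\left(\frac{3}{2} \right)}}{4}; F(1/2) = - \frac{61 \cos{\left(\frac{1}{2} \right)}}{12} - \frac{10 \sin{\left(\frac{1}{2} \right)}}{3}.
Integral = F(3/2) - F(1/2) = - \frac{28 \sin{\left(\frac{3}{2} \right)}}{3} + \frac{5 \cos{\left(\frac{3}{2} \right)}}{4} + \frac{10 \sin{\left(\frac{1}{2} \right)}}{3} + \frac{61 \cos{\left(\frac{1}{2} \right)}}{12}.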